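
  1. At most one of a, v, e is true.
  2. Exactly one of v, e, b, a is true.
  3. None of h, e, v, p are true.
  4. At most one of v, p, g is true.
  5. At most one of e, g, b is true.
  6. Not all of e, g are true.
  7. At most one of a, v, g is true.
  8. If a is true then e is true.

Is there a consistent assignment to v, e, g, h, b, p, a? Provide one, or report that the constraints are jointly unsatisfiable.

v = False, e = False, g = False, h = False, b = True, p = False, a = False

  (1) {a, v, e}: 0 true — at most one ✓
  (2) {v, e, b, a}: 1 true — exactly one ✓
  (3) {h, e, v, p}: 0 true — none ✓
  (4) {v, p, g}: 0 true — at most one ✓
  (5) {e, g, b}: 1 true — at most one ✓
  (6) {e, g}: 0/2 true — not all ✓
  (7) {a, v, g}: 0 true — at most one ✓
  (8) a=F ⇒ e: vacuous ✓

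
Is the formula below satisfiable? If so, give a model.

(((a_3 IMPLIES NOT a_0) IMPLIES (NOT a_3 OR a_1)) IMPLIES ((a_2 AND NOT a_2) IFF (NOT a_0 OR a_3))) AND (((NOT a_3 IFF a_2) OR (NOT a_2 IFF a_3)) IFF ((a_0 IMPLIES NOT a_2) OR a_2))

a_0 = True, a_1 = True, a_2 = True, a_3 = False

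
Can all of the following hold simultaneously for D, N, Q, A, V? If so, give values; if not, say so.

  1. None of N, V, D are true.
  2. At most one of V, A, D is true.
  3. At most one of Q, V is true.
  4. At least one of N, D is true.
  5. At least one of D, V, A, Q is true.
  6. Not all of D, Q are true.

Case D = True:
  Constraint (1) is violated (D=T) — contradiction.
Case D = False:
  (1) forces N = False.
  Constraint (4) is violated (N=F, D=F) — contradiction.
Both cases fail — unsatisfiable.

No satisfying assignment exists.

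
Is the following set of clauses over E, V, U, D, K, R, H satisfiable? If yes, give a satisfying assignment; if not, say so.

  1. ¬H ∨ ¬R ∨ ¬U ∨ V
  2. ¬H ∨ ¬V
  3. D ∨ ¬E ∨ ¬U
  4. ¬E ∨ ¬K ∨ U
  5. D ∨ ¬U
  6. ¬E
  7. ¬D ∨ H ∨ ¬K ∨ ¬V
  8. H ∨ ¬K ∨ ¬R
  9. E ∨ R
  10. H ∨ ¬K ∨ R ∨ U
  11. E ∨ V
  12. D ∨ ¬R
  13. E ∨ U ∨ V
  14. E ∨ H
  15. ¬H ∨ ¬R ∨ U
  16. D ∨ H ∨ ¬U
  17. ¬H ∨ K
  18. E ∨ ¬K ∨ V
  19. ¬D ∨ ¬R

The formula is unsatisfiable.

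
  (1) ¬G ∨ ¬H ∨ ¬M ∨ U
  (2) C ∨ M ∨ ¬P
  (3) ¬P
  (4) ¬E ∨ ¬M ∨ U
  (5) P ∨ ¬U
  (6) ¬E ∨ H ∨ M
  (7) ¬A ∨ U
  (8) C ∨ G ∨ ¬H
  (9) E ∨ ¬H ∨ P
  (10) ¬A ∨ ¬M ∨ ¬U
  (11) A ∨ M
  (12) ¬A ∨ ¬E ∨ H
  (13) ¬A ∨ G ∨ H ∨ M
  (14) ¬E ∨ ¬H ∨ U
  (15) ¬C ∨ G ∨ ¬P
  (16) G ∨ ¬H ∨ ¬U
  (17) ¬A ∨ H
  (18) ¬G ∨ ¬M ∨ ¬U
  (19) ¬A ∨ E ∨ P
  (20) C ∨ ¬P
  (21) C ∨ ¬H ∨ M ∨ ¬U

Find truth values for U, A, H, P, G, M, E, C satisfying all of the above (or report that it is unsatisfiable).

Unit clause (¬P) forces P = False.
In (P ∨ ¬U) only ¬U is left, so U = False.
In (¬A ∨ U) only ¬A is left, so A = False.
In (A ∨ M) only M is left, so M = True.
In (¬E ∨ ¬M ∨ U) only ¬E is left, so E = False.
In (E ∨ ¬H ∨ P) only ¬H is left, so H = False.
Set G = True.
Set C = False.
All clauses satisfied.

U = False, A = False, H = False, P = False, G = True, M = True, E = False, C = False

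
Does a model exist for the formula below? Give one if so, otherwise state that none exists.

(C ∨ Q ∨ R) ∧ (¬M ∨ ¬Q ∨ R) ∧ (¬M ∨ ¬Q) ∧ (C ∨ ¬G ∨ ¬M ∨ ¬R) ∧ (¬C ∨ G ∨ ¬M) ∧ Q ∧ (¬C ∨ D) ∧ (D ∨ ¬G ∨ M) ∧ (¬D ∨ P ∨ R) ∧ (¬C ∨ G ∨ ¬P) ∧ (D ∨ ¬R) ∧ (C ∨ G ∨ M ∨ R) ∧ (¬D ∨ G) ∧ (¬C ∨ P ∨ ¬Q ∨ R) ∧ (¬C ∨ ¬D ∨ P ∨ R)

P = True; C = True; R = True; M = False; Q = True; D = True; G = True

Unit clause (Q) forces Q = True.
In (¬M ∨ ¬Q) only ¬M is left, so M = False.
Set P = True.
Set C = True.
  then (¬C ∨ D) forces D = True.
  then (¬C ∨ G ∨ ¬P) forces G = True.
Set R = True.
All clauses satisfied.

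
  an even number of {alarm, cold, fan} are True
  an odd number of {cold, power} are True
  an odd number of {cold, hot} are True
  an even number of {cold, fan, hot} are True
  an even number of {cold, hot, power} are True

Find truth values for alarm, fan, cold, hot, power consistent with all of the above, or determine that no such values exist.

alarm = True; fan = True; cold = False; hot = True; power = True

{alarm, cold, fan}: 2 true → even ✓
{cold, power}: 1 true → odd ✓
{cold, hot}: 1 true → odd ✓
{cold, fan, hot}: 2 true → even ✓
{cold, hot, power}: 2 true → even ✓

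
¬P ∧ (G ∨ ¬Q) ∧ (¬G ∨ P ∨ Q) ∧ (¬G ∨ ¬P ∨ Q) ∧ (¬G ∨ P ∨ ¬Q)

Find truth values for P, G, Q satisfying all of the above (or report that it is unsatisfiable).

P=F; G=F; Q=F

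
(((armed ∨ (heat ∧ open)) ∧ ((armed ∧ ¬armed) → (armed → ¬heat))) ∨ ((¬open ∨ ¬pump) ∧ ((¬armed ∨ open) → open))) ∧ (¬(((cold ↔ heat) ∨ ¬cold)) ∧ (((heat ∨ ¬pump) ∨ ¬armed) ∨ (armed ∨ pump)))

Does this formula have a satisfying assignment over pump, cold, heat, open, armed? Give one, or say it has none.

pump = False; cold = True; heat = False; open = True; armed = True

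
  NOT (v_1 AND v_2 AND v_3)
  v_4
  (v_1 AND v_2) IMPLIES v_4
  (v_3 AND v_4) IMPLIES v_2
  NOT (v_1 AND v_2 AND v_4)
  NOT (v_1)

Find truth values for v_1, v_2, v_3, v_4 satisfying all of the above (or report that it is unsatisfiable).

v_1 = False, v_2 = False, v_3 = False, v_4 = True

Unit clause (v_4) forces v_4 = True.
Unit clause (NOT v_1) forces v_1 = False.
Set v_2 = False.
  then (v_2 OR NOT v_3 OR NOT v_4) forces v_3 = False.
Check each clause:
  (v_4): v_4 holds.
  (NOT v_1): NOT v_1 holds.
  (NOT v_1 OR NOT v_2 OR NOT v_4): NOT v_1 holds.
  (NOT v_1 OR NOT v_2 OR v_4): NOT v_1 holds.
  (v_2 OR NOT v_3 OR NOT v_4): NOT v_3 holds.
  (NOT v_1 OR NOT v_2 OR NOT v_3): NOT v_1 holds.
All clauses satisfied.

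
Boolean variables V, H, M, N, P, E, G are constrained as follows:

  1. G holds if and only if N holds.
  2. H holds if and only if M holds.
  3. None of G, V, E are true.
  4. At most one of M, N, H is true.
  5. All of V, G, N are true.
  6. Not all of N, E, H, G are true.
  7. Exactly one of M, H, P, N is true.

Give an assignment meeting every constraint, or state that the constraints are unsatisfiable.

UNSATISFIABLE

Case V = True:
  Constraint (3) is violated (V=T) — contradiction.
Case V = False:
  Constraint (5) is violated (V=F) — contradiction.
Both cases fail — unsatisfiable.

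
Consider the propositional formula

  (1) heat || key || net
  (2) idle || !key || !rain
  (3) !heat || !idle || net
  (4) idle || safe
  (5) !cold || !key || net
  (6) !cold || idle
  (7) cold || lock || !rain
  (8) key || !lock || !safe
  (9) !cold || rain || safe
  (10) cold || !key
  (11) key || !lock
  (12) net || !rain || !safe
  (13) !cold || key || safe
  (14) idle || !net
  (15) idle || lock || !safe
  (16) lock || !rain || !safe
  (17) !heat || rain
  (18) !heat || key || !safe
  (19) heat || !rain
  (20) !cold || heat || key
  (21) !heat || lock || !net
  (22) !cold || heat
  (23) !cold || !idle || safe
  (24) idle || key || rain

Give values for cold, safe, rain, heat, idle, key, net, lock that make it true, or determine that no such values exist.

Set cold = False.
  then (cold || !key) forces key = False.
  then (key || !lock) forces lock = False.
  then (cold || lock || !rain) forces rain = False.
  then (!heat || rain) forces heat = False.
  then (idle || key || rain) forces idle = True.
  then (heat || key || net) forces net = True.
Set safe = False.
All clauses satisfied.

cold=F, safe=F, rain=F, heat=F, idle=T, key=F, net=T, lock=F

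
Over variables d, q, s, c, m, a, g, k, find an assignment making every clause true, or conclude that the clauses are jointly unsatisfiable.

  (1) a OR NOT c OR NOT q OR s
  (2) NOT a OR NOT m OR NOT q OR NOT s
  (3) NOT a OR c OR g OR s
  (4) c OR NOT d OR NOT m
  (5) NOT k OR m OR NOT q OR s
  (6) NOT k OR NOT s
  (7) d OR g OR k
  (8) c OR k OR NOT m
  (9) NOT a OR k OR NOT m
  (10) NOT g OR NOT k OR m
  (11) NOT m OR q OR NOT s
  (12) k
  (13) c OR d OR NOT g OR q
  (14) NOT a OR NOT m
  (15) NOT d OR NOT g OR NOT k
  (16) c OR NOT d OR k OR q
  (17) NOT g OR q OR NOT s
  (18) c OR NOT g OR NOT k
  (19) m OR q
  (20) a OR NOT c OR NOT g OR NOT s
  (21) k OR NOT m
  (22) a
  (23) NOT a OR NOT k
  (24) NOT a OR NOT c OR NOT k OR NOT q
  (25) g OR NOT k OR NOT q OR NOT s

Case a = True:
  (k) forces k = True.
  Clause (NOT a OR NOT k) is falsified — contradiction.
Case a = False:
  Clause (a) is falsified — contradiction.
Both cases fail, so the formula is unsatisfiable.

UNSATISFIABLE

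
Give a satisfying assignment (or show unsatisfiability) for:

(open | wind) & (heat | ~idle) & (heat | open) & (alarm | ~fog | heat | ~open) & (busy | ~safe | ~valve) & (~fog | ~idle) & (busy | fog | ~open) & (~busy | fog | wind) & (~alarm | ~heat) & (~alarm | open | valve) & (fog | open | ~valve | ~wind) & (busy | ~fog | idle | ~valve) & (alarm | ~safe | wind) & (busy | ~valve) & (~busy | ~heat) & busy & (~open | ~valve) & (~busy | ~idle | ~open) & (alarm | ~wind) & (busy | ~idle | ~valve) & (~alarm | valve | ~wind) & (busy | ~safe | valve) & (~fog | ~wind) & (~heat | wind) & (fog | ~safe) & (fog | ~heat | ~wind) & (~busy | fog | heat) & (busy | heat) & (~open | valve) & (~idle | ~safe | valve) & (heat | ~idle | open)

Unsatisfiable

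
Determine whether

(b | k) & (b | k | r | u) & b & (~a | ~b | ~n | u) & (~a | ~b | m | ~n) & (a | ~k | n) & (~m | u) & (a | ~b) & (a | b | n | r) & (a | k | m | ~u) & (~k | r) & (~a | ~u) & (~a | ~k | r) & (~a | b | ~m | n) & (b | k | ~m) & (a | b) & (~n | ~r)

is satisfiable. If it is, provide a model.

Unit clause (b) forces b = True.
In (a | ~b) only a is left, so a = True.
In (~a | ~u) only ~u is left, so u = False.
In (~a | ~b | ~n | u) only ~n is left, so n = False.
In (~m | u) only ~m is left, so m = False.
Set r = True.
Set k = False.
All clauses satisfied.

r=T, b=T, m=F, u=F, k=F, n=F, a=T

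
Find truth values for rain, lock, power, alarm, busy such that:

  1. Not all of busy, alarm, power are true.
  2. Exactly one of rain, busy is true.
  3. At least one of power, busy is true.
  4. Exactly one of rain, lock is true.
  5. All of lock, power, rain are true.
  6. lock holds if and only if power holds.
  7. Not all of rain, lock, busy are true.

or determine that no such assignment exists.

Case lock = True:
  (4) with lock=T forces rain = False.
  Constraint (5) is violated (rain=F) — contradiction.
Case lock = False:
  Constraint (5) is violated (lock=F) — contradiction.
Both cases fail — unsatisfiable.

UNSATISFIABLE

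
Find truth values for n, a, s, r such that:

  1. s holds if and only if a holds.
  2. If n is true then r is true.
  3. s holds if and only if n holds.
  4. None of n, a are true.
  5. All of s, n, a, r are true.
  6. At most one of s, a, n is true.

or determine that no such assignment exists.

Case n = True:
  Constraint (4) is violated (n=T) — contradiction.
Case n = False:
  Constraint (5) is violated (n=F) — contradiction.
Both cases fail — unsatisfiable.

Unsatisfiable — no assignment works.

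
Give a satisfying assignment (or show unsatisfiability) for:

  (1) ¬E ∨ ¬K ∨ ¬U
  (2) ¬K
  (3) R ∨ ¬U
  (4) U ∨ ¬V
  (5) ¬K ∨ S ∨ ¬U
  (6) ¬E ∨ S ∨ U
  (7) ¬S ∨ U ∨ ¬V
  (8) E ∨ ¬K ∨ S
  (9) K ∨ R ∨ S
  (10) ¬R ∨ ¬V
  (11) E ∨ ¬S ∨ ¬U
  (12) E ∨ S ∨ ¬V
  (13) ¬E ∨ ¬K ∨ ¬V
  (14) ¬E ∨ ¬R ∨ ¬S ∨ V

Unit clause (¬K) forces K = False.
Set U = False.
  then (U ∨ ¬V) forces V = False.
Set R = False.
  then (K ∨ R ∨ S) forces S = True.
Set E = True.
All clauses satisfied.

K = False, U = False, R = False, E = True, V = False, S = True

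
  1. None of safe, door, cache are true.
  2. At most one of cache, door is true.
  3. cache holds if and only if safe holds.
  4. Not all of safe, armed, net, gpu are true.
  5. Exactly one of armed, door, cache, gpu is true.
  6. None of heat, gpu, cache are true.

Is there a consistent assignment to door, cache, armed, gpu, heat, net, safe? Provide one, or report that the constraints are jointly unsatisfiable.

door=F, cache=F, armed=T, gpu=F, heat=F, net=F, safe=F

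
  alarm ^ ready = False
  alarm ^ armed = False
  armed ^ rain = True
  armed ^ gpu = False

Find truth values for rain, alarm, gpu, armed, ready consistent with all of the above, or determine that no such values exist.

rain=T, alarm=F, gpu=F, armed=F, ready=F

alarm ^ ready = F ^ F = False ✓
alarm ^ armed = F ^ F = False ✓
armed ^ rain = F ^ T = True ✓
armed ^ gpu = F ^ F = False ✓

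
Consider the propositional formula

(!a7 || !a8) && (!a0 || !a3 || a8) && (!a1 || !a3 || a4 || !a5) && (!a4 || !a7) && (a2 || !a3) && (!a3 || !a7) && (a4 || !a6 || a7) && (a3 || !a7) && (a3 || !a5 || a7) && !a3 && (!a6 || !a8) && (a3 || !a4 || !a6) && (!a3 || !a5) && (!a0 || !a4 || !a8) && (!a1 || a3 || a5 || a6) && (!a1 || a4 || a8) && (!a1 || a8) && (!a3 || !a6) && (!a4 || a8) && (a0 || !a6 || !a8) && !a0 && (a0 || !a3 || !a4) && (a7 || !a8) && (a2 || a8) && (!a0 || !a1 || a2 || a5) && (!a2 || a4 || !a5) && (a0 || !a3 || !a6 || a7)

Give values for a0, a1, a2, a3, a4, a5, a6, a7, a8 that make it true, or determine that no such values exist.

Unit clause (!a3) forces a3 = False.
Unit clause (!a0) forces a0 = False.
In (a3 || !a7) only !a7 is left, so a7 = False.
In (a3 || !a5 || a7) only !a5 is left, so a5 = False.
In (a7 || !a8) only !a8 is left, so a8 = False.
In (a2 || a8) only a2 is left, so a2 = True.
In (!a1 || a8) only !a1 is left, so a1 = False.
In (!a4 || a8) only !a4 is left, so a4 = False.
In (a4 || !a6 || a7) only !a6 is left, so a6 = False.
All clauses satisfied.

a0=F, a1=F, a2=T, a3=F, a4=F, a5=F, a6=F, a7=F, a8=F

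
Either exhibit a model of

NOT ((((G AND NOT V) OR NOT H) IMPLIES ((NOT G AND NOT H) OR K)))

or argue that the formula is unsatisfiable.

H: False; G: True; V: True; K: False

  NOT ((((G AND NOT V) OR NOT H) IMPLIES ((NOT G AND NOT H) OR K))) = True
    ((G AND NOT V) OR NOT H) IMPLIES ((NOT G AND NOT H) OR K) = False
      (G AND NOT V) OR NOT H = True
        G AND NOT V = False
          NOT V = False
        NOT H = True
      (NOT G AND NOT H) OR K = False
        NOT G AND NOT H = False
          NOT G = False
          NOT H = True
The formula evaluates to True.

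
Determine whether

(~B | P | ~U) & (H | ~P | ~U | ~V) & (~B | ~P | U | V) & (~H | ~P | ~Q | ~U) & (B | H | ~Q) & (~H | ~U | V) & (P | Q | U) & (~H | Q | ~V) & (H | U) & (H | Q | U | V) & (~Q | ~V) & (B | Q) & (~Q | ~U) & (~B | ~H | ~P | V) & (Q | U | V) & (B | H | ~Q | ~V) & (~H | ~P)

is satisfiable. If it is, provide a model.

Set B = False.
  then (B | Q) forces Q = True.
  then (~Q | ~U) forces U = False.
  then (B | H | ~Q) forces H = True.
  then (~Q | ~V) forces V = False.
  then (~H | ~P) forces P = False.
All clauses satisfied.

B = False, V = False, U = False, P = False, H = True, Q = True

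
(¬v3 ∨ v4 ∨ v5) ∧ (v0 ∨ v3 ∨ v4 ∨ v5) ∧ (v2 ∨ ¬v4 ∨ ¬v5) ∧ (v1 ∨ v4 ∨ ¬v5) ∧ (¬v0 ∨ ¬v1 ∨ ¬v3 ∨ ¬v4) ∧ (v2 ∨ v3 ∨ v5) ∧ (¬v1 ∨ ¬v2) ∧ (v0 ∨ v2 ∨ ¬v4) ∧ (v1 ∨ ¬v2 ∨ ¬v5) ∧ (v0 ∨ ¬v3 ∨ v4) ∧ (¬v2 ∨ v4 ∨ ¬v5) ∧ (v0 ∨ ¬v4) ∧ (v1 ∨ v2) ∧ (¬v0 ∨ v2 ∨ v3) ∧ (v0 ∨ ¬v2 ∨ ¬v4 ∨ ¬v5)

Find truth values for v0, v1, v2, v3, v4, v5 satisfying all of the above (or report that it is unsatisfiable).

v0 = True, v1 = False, v2 = True, v3 = False, v4 = False, v5 = False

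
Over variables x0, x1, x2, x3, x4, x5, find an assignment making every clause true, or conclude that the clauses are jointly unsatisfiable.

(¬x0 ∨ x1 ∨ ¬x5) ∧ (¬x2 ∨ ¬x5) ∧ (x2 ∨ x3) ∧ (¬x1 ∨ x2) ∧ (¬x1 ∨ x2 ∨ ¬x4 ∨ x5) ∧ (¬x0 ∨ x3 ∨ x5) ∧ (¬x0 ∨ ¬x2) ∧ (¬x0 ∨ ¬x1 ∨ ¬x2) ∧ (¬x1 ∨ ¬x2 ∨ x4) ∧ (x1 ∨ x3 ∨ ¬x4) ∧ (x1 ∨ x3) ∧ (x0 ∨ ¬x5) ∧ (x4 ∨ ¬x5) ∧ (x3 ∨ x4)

Set x0 = False.
  then (x0 ∨ ¬x5) forces x5 = False.
Set x1 = True.
  then (¬x1 ∨ x2) forces x2 = True.
  then (¬x1 ∨ ¬x2 ∨ x4) forces x4 = True.
Set x3 = False.
All clauses satisfied.

x0 = False, x1 = True, x2 = True, x3 = False, x4 = True, x5 = False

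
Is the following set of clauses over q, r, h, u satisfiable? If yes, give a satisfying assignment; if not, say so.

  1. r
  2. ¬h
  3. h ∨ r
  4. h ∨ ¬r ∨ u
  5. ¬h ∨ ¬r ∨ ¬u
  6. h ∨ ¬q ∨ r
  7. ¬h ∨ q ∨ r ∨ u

Unit clause (r) forces r = True.
Unit clause (¬h) forces h = False.
In (h ∨ ¬r ∨ u) only u is left, so u = True.
Set q = True.
All clauses satisfied.

q = True, r = True, h = False, u = True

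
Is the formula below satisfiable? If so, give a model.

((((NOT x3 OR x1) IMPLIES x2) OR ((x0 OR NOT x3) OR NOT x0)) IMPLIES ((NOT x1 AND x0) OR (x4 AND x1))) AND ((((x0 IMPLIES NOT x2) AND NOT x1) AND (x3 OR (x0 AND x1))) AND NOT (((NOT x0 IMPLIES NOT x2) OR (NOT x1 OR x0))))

Case x1 = True: the conjunct NOT x1 is False.
Case x1 = False: the conjunct NOT (((NOT x0 IMPLIES NOT x2) OR (NOT x1 OR x0))) becomes NOT (((NOT x0 IMPLIES NOT x2) OR True)) = False.
Both cases fail — unsatisfiable.

The formula is unsatisfiable.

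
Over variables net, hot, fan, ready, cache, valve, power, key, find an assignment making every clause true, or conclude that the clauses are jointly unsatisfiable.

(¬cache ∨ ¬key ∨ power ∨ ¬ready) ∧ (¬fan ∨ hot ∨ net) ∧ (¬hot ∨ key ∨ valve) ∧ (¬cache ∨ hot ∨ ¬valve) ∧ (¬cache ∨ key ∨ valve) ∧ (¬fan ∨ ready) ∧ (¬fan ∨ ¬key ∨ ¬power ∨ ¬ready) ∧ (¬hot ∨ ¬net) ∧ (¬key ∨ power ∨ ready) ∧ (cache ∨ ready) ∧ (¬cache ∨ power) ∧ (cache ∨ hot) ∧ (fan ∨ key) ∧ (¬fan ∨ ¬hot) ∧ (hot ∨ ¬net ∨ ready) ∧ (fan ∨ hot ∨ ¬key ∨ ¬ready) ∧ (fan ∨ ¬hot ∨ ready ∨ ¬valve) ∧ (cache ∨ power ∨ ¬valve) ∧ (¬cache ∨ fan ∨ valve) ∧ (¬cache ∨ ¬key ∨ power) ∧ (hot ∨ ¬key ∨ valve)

net=F, hot=T, fan=F, ready=T, cache=F, valve=F, power=T, key=T

Try net = True:
  (¬hot ∨ ¬net) forces hot = False.
  (cache ∨ hot) forces cache = True.
  (¬cache ∨ hot ∨ ¬valve) forces valve = False.
  (¬cache ∨ key ∨ valve) forces key = True.
  clause (hot ∨ ¬key ∨ valve) is falsified — backtrack.
So net = False.
Set hot = True.
  then (¬fan ∨ ¬hot) forces fan = False.
  then (fan ∨ key) forces key = True.
Set ready = True.
Set cache = False.
Set valve = False.
Set power = True.
All clauses satisfied.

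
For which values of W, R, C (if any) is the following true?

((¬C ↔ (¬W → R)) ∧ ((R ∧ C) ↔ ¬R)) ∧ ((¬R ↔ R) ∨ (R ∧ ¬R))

The conjunct (¬R ↔ R) ∨ (R ∧ ¬R) is unsatisfiable on its own:
  R=F: evaluates to False.
  R=T: evaluates to False.
So the whole conjunction is unsatisfiable.

The formula is unsatisfiable.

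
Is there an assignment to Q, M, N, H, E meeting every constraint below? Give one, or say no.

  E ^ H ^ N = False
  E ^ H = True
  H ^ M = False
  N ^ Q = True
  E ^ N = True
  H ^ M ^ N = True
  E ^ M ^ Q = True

Q = False, M = True, N = True, H = True, E = False

E ^ H ^ N = F ^ T ^ T = False ✓
E ^ H = F ^ T = True ✓
H ^ M = T ^ T = False ✓
N ^ Q = T ^ F = True ✓
E ^ N = F ^ T = True ✓
H ^ M ^ N = T ^ T ^ T = True ✓
E ^ M ^ Q = F ^ T ^ F = True ✓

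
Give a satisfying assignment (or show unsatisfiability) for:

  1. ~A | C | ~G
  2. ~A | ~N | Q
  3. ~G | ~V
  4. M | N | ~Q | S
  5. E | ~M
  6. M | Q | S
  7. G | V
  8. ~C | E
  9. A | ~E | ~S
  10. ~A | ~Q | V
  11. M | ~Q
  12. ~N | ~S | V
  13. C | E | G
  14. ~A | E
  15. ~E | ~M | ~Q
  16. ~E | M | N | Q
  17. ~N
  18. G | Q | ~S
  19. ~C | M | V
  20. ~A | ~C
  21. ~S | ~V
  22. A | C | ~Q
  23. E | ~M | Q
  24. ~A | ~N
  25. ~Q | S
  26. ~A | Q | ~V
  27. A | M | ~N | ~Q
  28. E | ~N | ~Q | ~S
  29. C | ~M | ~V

Unit clause (~N) forces N = False.
Set Q = False.
Set G = True.
  then (~G | ~V) forces V = False.
Set M = False.
  then (M | Q | S) forces S = True.
  then (~E | M | N | Q) forces E = False.
  then (~C | M | V) forces C = False.
  then (~A | C | ~G) forces A = False.
All clauses satisfied.

N = False, Q = False, G = True, V = False, M = False, S = True, E = False, A = False, C = False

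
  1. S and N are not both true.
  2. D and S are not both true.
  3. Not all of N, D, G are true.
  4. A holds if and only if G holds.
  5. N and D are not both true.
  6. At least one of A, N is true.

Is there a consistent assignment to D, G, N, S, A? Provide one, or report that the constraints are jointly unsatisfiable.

D: False; G: True; N: False; S: True; A: True

  (1) S=T, N=F — not both ✓
  (2) D=F, S=T — not both ✓
  (3) {N, D, G}: 1/3 true — not all ✓
  (4) A=T, G=T — same ✓
  (5) N=F, D=F — not both ✓
  (6) {A, N}: 1 true — at least one ✓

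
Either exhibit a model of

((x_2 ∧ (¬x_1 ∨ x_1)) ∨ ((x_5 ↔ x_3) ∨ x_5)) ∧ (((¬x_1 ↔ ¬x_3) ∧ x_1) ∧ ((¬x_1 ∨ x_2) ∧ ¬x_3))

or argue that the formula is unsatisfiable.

Unsatisfiable

Case x_1 = True: the formula simplifies to (x_2 ∨ ((x_5 ↔ x_3) ∨ x_5)) ∧ (x_3 ∧ (x_2 ∧ ¬x_3)).
  x_3 = True: the conjunct ¬x_3 is False.
  x_3 = False: the conjunct x_3 is False.
Case x_1 = False: the conjunct x_1 is False.
Both cases fail — unsatisfiable.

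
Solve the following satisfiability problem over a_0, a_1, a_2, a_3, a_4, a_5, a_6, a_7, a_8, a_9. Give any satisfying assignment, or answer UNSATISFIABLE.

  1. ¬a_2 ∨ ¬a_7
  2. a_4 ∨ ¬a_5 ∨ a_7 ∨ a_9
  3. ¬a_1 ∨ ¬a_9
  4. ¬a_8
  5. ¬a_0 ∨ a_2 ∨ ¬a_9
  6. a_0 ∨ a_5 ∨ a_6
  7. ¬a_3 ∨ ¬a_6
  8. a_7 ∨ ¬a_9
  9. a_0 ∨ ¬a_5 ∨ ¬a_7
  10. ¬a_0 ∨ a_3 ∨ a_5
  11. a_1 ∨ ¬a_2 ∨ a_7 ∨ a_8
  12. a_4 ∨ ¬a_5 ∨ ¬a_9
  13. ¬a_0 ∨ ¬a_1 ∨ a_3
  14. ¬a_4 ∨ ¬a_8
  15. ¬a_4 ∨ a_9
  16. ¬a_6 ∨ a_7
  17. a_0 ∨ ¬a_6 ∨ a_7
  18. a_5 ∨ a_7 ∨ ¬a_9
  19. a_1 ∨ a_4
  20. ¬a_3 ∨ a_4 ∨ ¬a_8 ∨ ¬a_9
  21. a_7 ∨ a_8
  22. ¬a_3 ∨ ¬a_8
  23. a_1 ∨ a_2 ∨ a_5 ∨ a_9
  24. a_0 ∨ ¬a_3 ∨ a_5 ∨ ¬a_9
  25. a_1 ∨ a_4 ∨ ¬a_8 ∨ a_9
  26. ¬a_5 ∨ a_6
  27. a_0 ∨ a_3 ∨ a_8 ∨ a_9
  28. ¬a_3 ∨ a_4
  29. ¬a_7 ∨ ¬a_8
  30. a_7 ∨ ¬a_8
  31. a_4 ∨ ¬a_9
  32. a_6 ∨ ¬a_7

Unit clause (¬a_8) forces a_8 = False.
In (a_7 ∨ a_8) only a_7 is left, so a_7 = True.
In (a_6 ∨ ¬a_7) only a_6 is left, so a_6 = True.
In (¬a_2 ∨ ¬a_7) only ¬a_2 is left, so a_2 = False.
In (¬a_3 ∨ ¬a_6) only ¬a_3 is left, so a_3 = False.
Try a_0 = True:
  (¬a_0 ∨ a_2 ∨ ¬a_9) forces a_9 = False.
  (¬a_0 ∨ a_3 ∨ a_5) forces a_5 = True.
  (¬a_0 ∨ ¬a_1 ∨ a_3) forces a_1 = False.
  (¬a_4 ∨ a_9) forces a_4 = False.
  clause (a_1 ∨ a_4) is falsified — backtrack.
So a_0 = False.
  then (a_0 ∨ ¬a_5 ∨ ¬a_7) forces a_5 = False.
  then (a_0 ∨ a_3 ∨ a_8 ∨ a_9) forces a_9 = True.
  then (a_4 ∨ ¬a_9) forces a_4 = True.
  then (¬a_1 ∨ ¬a_9) forces a_1 = False.
All clauses satisfied.

a_0 = False, a_1 = False, a_2 = False, a_3 = False, a_4 = True, a_5 = False, a_6 = True, a_7 = True, a_8 = False, a_9 = True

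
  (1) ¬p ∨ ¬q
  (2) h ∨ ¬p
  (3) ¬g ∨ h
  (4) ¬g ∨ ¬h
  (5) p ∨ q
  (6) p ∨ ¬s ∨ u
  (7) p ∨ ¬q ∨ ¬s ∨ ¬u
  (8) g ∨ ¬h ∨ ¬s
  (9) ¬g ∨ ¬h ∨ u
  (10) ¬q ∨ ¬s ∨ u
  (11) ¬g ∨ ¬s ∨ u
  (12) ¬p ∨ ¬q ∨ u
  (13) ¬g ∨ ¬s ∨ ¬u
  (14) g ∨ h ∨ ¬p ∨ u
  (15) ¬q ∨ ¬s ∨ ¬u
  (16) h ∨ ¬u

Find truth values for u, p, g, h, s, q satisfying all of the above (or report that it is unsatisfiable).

Set u = True.
  then (h ∨ ¬u) forces h = True.
  then (¬g ∨ ¬h) forces g = False.
  then (g ∨ ¬h ∨ ¬s) forces s = False.
Set p = True.
  then (¬p ∨ ¬q) forces q = False.
All clauses satisfied.

u = True, p = True, g = False, h = True, s = False, q = False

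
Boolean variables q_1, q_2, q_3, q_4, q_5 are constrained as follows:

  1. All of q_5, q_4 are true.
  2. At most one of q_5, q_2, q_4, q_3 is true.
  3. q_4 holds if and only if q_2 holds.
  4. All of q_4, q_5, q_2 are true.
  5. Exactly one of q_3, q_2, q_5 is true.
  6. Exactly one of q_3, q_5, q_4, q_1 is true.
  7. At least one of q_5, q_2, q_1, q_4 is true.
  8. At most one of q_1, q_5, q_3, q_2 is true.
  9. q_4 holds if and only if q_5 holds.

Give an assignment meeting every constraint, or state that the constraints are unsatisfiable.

Case q_2 = True:
  (1) forces q_5 = True.
  Constraint (2) is violated (q_5=T, q_2=T) — contradiction.
Case q_2 = False:
  Constraint (4) is violated (q_2=F) — contradiction.
Both cases fail — unsatisfiable.

UNSATISFIABLE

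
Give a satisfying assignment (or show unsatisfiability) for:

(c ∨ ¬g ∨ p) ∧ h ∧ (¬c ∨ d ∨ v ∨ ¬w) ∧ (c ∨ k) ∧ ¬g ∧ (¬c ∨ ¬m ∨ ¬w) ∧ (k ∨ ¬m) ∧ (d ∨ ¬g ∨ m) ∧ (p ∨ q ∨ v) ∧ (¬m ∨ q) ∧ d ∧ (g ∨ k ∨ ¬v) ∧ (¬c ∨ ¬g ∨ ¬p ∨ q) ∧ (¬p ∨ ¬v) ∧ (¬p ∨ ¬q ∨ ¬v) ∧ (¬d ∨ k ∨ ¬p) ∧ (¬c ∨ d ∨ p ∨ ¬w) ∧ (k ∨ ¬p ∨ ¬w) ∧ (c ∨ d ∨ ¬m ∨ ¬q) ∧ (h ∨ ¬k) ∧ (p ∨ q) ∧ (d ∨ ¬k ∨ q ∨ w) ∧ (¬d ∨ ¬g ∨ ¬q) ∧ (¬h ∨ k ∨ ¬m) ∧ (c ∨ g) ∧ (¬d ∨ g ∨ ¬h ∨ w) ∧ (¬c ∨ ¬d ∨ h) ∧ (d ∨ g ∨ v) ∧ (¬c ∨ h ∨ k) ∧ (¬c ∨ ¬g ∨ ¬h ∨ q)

v = False; q = True; w = True; k = True; g = False; m = False; p = False; d = True; c = True; h = True

Unit clause (h) forces h = True.
Unit clause (¬g) forces g = False.
Unit clause (d) forces d = True.
In (c ∨ g) only c is left, so c = True.
In (¬d ∨ g ∨ ¬h ∨ w) only w is left, so w = True.
In (¬c ∨ ¬m ∨ ¬w) only ¬m is left, so m = False.
Set v = False.
Set q = True.
Set k = True.
Set p = False.
All clauses satisfied.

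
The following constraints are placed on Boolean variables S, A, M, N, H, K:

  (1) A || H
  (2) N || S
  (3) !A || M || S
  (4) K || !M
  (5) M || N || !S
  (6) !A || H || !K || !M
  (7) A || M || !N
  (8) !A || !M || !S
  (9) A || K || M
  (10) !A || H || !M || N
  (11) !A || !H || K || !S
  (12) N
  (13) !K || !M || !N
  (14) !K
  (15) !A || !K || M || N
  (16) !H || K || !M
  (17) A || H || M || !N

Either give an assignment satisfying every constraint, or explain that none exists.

S = True, A = True, M = False, N = True, H = False, K = False

Unit clause (N) forces N = True.
Unit clause (!K) forces K = False.
In (K || !M) only !M is left, so M = False.
In (A || M || !N) only A is left, so A = True.
In (!A || M || S) only S is left, so S = True.
In (!A || !H || K || !S) only !H is left, so H = False.
All clauses satisfied.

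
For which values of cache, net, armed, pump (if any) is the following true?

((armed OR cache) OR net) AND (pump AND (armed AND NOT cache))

cache: False, net: True, armed: True, pump: True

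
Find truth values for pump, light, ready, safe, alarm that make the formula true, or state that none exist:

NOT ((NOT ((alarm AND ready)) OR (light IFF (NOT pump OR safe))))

pump = False, light = False, ready = True, safe = True, alarm = True

  NOT ((NOT ((alarm AND ready)) OR (light IFF (NOT pump OR safe)))) = True
    NOT ((alarm AND ready)) OR (light IFF (NOT pump OR safe)) = False
      NOT ((alarm AND ready)) = False
        alarm AND ready = True
      light IFF (NOT pump OR safe) = False
        NOT pump OR safe = True
          NOT pump = True
The formula evaluates to True.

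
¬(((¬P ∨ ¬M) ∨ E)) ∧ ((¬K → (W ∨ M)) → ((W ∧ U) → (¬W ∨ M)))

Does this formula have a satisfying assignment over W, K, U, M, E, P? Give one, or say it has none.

W: False; K: True; U: True; M: True; E: False; P: True

  ¬(((¬P ∨ ¬M) ∨ E)) = True
    (¬P ∨ ¬M) ∨ E = False
      ¬P ∨ ¬M = False
        ¬P = False
        ¬M = False
  (¬K → (W ∨ M)) → ((W ∧ U) → (¬W ∨ M)) = True
    ¬K → (W ∨ M) = True
      ¬K = False
      W ∨ M = True
    (W ∧ U) → (¬W ∨ M) = True
      W ∧ U = False
      ¬W ∨ M = True
        ¬W = True
Both conjuncts True, so the formula holds.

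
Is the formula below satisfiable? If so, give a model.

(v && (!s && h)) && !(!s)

No satisfying assignment exists.

Case s = True: the conjunct !s is False.
Case s = False: the conjunct !(!s) becomes !(!False) = False.
Both cases fail — unsatisfiable.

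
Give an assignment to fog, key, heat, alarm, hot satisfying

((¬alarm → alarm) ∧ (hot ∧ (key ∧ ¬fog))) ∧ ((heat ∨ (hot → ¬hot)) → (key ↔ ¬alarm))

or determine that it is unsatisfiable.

fog = False, key = True, heat = False, alarm = True, hot = True

  (¬alarm → alarm) ∧ (hot ∧ (key ∧ ¬fog)) = True
    ¬alarm → alarm = True
      ¬alarm = False
    hot ∧ (key ∧ ¬fog) = True
      key ∧ ¬fog = True
        ¬fog = True
  (heat ∨ (hot → ¬hot)) → (key ↔ ¬alarm) = True
    heat ∨ (hot → ¬hot) = False
      hot → ¬hot = False
        ¬hot = False
    key ↔ ¬alarm = False
      ¬alarm = False
Both conjuncts True, so the formula holds.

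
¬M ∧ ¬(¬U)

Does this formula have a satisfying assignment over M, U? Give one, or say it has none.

M = False, U = True

  ¬M = True
  ¬(¬U) = True
    ¬U = False
Both conjuncts True, so the formula holds.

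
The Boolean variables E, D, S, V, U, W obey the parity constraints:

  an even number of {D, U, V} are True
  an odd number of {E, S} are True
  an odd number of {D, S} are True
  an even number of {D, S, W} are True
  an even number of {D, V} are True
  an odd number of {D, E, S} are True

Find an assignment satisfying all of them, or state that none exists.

E: False, D: False, S: True, V: False, U: False, W: True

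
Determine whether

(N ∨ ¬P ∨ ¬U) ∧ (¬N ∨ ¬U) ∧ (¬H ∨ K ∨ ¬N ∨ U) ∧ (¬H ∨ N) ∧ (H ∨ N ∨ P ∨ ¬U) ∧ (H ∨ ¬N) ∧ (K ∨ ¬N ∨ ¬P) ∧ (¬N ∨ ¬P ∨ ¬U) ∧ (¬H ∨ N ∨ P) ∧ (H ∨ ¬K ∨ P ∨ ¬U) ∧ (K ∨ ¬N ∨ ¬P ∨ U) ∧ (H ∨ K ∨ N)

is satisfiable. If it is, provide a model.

P=T, H=F, K=T, U=F, N=F

Set P = True.
Set H = False.
  then (H ∨ ¬N) forces N = False.
  then (H ∨ K ∨ N) forces K = True.
  then (N ∨ ¬P ∨ ¬U) forces U = False.
All clauses satisfied.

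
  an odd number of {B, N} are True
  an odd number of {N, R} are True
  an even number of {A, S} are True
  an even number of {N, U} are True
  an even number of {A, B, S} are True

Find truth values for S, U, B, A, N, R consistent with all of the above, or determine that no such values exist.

S = True, U = True, B = False, A = True, N = True, R = False

{B, N}: 1 true → odd ✓
{N, R}: 1 true → odd ✓
{A, S}: 2 true → even ✓
{N, U}: 2 true → even ✓
{A, B, S}: 2 true → even ✓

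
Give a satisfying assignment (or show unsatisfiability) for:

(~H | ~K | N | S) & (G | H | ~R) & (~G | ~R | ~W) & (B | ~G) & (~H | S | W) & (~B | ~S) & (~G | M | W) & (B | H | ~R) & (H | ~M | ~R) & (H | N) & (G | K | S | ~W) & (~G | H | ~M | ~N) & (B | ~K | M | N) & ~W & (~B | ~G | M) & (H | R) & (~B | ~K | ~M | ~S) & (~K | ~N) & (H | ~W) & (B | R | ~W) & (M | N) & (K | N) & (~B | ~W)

S = True; H = True; N = True; R = True; K = False; M = True; W = False; G = False; B = False

Unit clause (~W) forces W = False.
Set S = True.
  then (~B | ~S) forces B = False.
  then (B | ~G) forces G = False.
Try H = False:
  (G | H | ~R) forces R = False.
  clause (H | R) is falsified — backtrack.
So H = True.
Set N = True.
  then (~K | ~N) forces K = False.
Set R = True.
Set M = True.
All clauses satisfied.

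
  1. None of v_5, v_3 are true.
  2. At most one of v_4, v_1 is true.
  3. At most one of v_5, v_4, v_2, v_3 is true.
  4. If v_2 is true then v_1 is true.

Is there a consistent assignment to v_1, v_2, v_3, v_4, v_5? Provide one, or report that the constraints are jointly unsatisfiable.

v_1: True; v_2: True; v_3: False; v_4: False; v_5: False

  (1) {v_5, v_3}: 0 true — none ✓
  (2) {v_4, v_1}: 1 true — at most one ✓
  (3) {v_5, v_4, v_2, v_3}: 1 true — at most one ✓
  (4) v_2=T ⇒ v_1: T ✓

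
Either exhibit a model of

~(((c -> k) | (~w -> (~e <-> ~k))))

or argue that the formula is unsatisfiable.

c = True; w = False; e = True; k = False

  ~(((c -> k) | (~w -> (~e <-> ~k)))) = True
    (c -> k) | (~w -> (~e <-> ~k)) = False
      c -> k = False
      ~w -> (~e <-> ~k) = False
        ~w = True
        ~e <-> ~k = False
          ~e = False
          ~k = True
The formula evaluates to True.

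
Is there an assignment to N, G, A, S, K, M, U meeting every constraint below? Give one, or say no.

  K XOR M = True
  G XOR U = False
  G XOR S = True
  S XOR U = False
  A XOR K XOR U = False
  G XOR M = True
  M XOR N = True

The formula is unsatisfiable.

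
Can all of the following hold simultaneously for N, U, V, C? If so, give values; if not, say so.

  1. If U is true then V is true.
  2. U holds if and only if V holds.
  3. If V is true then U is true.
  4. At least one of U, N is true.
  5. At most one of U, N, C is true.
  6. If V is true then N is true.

N = True, U = False, V = False, C = False

  (1) U=F ⇒ V: vacuous ✓
  (2) U=F, V=F — same ✓
  (3) V=F ⇒ U: vacuous ✓
  (4) {U, N}: 1 true — at least one ✓
  (5) {U, N, C}: 1 true — at most one ✓
  (6) V=F ⇒ N: vacuous ✓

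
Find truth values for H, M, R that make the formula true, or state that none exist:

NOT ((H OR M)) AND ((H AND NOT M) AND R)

The formula is unsatisfiable.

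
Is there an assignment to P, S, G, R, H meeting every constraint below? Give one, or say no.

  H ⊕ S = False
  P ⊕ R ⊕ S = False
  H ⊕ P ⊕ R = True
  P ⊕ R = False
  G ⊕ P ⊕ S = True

Adding constraints 1, 2, 3 mod 2: every variable appears an even number of times on the left, so the left side is 0.
But the right sides sum to 1 (mod 2). 0 ≠ 1 — the system is inconsistent.

Unsatisfiable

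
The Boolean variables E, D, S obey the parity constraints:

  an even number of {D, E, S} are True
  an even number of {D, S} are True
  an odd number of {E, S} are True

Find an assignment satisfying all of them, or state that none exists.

E = False, D = True, S = True

{D, E, S}: 2 true → even ✓
{D, S}: 2 true → even ✓
{E, S}: 1 true → odd ✓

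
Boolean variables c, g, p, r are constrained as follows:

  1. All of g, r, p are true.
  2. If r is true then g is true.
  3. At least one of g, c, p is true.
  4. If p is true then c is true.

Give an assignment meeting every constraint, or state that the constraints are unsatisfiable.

c=T; g=T; p=T; r=T

  (1) {g, r, p}: all 3 true ✓
  (2) r=T ⇒ g: T ✓
  (3) {g, c, p}: 3 true — at least one ✓
  (4) p=T ⇒ c: T ✓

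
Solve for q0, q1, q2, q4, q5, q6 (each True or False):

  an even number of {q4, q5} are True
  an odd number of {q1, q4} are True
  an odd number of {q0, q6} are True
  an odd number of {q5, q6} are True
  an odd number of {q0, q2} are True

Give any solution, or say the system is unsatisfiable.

q0 = True, q1 = False, q2 = False, q4 = True, q5 = True, q6 = False

{q4, q5}: 2 true → even ✓
{q1, q4}: 1 true → odd ✓
{q0, q6}: 1 true → odd ✓
{q5, q6}: 1 true → odd ✓
{q0, q2}: 1 true → odd ✓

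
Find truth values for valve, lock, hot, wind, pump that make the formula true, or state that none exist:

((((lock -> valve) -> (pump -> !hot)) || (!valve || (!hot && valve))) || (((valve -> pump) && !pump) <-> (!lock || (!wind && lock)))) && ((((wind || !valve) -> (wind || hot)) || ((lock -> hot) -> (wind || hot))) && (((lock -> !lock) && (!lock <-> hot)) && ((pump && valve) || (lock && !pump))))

Case lock = True: the conjunct lock -> !lock becomes True -> !True = False.
Case lock = False: the formula simplifies to (((pump -> !hot) || (!valve || (!hot && valve))) || ((valve -> pump) && !pump)) && ((((wind || !valve) -> (wind || hot)) || (wind || hot)) && (hot && (pump && valve))).
  hot = True: simplifies to ((!pump || !valve) || ((valve -> pump) && !pump)) && (pump && valve).
    pump = True: simplifies to !valve && valve.
      valve = True: the conjunct !valve is False.
      valve = False: the conjunct valve is False.
    pump = False: the conjunct pump is False.
  hot = False: the conjunct hot is False.
Both cases fail — unsatisfiable.

UNSATISFIABLE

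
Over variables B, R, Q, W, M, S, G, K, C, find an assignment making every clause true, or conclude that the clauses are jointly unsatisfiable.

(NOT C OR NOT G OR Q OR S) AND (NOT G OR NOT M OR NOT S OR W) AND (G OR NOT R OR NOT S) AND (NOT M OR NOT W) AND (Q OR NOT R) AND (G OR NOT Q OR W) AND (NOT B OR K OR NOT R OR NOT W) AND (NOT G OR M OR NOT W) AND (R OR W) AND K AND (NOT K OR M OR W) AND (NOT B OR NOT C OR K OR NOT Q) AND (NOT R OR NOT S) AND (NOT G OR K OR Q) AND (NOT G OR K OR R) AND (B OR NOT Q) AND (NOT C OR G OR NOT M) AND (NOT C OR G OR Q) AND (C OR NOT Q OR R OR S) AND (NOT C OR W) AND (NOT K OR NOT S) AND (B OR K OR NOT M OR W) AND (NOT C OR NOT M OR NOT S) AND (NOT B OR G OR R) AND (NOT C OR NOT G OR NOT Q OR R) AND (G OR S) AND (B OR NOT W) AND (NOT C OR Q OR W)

B=T; R=T; Q=T; W=F; M=T; S=F; G=T; K=T; C=F

Unit clause (K) forces K = True.
In (NOT K OR NOT S) only NOT S is left, so S = False.
In (G OR S) only G is left, so G = True.
Try B = False:
  (B OR NOT Q) forces Q = False.
  (NOT C OR NOT G OR Q OR S) forces C = False.
  (Q OR NOT R) forces R = False.
  (R OR W) forces W = True.
  clause (B OR NOT W) is falsified — backtrack.
So B = True.
Set R = True.
  then (Q OR NOT R) forces Q = True.
Set W = False.
  then (NOT K OR M OR W) forces M = True.
  then (NOT C OR W) forces C = False.
All clauses satisfied.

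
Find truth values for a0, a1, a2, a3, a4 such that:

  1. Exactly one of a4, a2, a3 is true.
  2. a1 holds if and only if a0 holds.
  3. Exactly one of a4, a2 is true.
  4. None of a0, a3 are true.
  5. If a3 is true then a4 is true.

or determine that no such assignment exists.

a0 = False, a1 = False, a2 = True, a3 = False, a4 = False

  (1) {a4, a2, a3}: 1 true — exactly one ✓
  (2) a1=F, a0=F — same ✓
  (3) {a4, a2}: 1 true — exactly one ✓
  (4) {a0, a3}: 0 true — none ✓
  (5) a3=F ⇒ a4: vacuous ✓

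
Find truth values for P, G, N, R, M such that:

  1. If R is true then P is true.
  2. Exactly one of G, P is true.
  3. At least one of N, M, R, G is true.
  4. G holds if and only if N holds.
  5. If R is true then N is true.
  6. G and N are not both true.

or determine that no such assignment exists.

P: True; G: False; N: False; R: False; M: True

  (1) R=F ⇒ P: vacuous ✓
  (2) {G, P}: 1 true — exactly one ✓
  (3) {N, M, R, G}: 1 true — at least one ✓
  (4) G=F, N=F — same ✓
  (5) R=F ⇒ N: vacuous ✓
  (6) G=F, N=F — not both ✓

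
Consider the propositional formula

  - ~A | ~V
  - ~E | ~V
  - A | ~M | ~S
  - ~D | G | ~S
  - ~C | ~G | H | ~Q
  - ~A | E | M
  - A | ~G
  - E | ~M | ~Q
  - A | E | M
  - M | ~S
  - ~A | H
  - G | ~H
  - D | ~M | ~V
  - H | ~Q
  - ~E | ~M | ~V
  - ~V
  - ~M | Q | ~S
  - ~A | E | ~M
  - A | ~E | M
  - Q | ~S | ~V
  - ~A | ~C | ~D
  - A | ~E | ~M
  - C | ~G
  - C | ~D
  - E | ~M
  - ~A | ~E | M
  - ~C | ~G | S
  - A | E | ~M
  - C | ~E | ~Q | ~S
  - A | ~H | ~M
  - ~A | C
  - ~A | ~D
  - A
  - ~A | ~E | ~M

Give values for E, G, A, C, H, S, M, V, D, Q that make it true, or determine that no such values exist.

No satisfying assignment exists.

Case M = True:
  (~V) forces V = False.
  (E | ~M) forces E = True.
  (A | ~E | ~M) forces A = True.
  Clause (~A | ~E | ~M) is falsified — contradiction.
Case M = False:
  (M | ~S) forces S = False.
  (~V) forces V = False.
  (A) forces A = True.
  (~A | E | M) forces E = True.
  Clause (~A | ~E | M) is falsified — contradiction.
Both cases fail, so the formula is unsatisfiable.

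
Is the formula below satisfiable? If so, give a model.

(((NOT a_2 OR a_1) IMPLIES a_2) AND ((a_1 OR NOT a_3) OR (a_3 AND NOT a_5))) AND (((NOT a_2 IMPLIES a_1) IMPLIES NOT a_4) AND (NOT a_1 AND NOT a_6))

a_1 = False, a_2 = True, a_3 = False, a_4 = False, a_5 = False, a_6 = False

  ((NOT a_2 OR a_1) IMPLIES a_2) AND ((a_1 OR NOT a_3) OR (a_3 AND NOT a_5)) = True
    (NOT a_2 OR a_1) IMPLIES a_2 = True
      NOT a_2 OR a_1 = False
        NOT a_2 = False
    (a_1 OR NOT a_3) OR (a_3 AND NOT a_5) = True
      a_1 OR NOT a_3 = True
        NOT a_3 = True
      a_3 AND NOT a_5 = False
        NOT a_5 = True
  ((NOT a_2 IMPLIES a_1) IMPLIES NOT a_4) AND (NOT a_1 AND NOT a_6) = True
    (NOT a_2 IMPLIES a_1) IMPLIES NOT a_4 = True
      NOT a_2 IMPLIES a_1 = True
        NOT a_2 = False
      NOT a_4 = True
    NOT a_1 AND NOT a_6 = True
      NOT a_1 = True
      NOT a_6 = True
Both conjuncts True, so the formula holds.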